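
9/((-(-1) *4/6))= 27/2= 13.50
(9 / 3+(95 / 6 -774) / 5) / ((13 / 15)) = -171.50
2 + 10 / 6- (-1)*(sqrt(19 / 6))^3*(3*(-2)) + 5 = -25.14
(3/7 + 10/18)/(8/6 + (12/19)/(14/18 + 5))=15314/22449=0.68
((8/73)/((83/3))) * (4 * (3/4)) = 72/6059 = 0.01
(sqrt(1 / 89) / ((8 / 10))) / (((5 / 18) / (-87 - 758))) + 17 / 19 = 17 / 19 - 7605 * sqrt(89) / 178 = -402.17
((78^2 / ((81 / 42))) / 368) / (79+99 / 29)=34307 / 329820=0.10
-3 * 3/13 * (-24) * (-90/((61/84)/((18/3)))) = -9797760/793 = -12355.31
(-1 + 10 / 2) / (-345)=-4 / 345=-0.01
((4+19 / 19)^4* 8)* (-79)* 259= -102305000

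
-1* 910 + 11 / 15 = -13639 / 15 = -909.27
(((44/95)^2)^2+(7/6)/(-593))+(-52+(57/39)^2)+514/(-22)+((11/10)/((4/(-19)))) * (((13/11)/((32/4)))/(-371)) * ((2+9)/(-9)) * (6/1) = -234087006904954031243/3197964562813020000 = -73.20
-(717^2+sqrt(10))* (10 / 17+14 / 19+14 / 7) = -552131586 / 323 - 1074* sqrt(10) / 323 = -1709396.23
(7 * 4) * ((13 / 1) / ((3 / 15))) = 1820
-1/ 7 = -0.14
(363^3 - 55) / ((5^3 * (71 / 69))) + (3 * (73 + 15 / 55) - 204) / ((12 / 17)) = 72613491031 / 195250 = 371900.08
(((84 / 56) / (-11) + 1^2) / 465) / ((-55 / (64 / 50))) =-304 / 7033125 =-0.00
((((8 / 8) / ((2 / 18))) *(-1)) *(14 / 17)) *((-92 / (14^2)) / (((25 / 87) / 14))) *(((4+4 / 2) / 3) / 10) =72036 / 2125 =33.90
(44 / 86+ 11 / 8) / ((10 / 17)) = 3.21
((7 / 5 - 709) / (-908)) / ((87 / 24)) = 244 / 1135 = 0.21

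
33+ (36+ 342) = 411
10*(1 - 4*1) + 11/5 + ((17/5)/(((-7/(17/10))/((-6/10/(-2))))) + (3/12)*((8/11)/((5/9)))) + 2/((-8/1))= -538431/19250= -27.97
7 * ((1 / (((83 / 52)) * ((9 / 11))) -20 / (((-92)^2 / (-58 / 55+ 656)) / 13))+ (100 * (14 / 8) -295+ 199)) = 3629817863 / 8693586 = 417.53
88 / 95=0.93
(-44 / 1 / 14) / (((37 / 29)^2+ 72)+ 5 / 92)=-154744 / 3627869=-0.04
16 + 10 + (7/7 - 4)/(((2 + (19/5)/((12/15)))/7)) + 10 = 296/9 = 32.89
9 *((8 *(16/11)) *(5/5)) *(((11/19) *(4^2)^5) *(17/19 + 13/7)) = 174955756.25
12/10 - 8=-34/5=-6.80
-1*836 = -836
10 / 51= 0.20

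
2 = 2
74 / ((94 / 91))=3367 / 47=71.64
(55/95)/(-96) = -11/1824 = -0.01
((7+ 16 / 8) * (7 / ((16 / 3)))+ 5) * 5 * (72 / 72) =1345 / 16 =84.06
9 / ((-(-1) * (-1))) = -9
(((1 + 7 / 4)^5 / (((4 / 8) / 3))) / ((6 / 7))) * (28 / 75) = 411.02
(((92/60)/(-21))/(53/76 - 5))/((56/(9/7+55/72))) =451421/726803280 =0.00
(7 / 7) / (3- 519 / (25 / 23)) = -25 / 11862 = -0.00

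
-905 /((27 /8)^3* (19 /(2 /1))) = -2.48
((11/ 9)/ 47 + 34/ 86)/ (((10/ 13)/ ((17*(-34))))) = -28793648/ 90945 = -316.61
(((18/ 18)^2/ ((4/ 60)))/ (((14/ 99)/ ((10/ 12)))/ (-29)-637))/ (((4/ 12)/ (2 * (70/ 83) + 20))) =-387585000/ 252990059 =-1.53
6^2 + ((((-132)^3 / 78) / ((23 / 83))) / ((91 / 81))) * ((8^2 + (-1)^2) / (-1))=12885646068 / 2093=6156543.75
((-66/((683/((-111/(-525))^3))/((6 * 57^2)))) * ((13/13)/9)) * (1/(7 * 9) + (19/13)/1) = -194706484984/66620246875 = -2.92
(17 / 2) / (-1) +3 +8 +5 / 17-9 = -211 / 34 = -6.21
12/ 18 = 2/ 3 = 0.67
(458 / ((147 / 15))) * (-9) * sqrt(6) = -20610 * sqrt(6) / 49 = -1030.29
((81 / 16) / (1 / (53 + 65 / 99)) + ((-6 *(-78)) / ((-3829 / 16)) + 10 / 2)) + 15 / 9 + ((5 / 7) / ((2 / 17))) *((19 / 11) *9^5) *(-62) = -4851233993153 / 126357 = -38393076.70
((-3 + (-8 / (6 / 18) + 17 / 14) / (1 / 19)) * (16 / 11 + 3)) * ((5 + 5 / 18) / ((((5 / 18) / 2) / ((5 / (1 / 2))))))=-8116990 / 11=-737908.18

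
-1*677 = -677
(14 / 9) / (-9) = -0.17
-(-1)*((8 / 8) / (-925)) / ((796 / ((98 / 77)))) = -7 / 4049650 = -0.00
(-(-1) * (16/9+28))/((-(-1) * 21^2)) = 268/3969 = 0.07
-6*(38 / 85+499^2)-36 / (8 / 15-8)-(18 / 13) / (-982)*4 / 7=-22696219401147 / 15191540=-1494003.86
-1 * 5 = -5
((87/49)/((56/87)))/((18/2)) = 841/2744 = 0.31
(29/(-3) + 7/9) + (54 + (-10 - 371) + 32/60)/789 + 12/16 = -44987/5260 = -8.55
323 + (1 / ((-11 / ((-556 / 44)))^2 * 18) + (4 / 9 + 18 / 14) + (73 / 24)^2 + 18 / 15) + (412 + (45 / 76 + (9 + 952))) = 9583367209193 / 5608088640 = 1708.85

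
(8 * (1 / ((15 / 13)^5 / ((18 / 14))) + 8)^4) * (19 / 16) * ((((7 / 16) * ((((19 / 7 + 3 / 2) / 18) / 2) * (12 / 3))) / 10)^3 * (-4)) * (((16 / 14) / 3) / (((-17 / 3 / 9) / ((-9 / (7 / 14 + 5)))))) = -2632250344698355620083646006001001 / 1468011359064550781250000000000000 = -1.79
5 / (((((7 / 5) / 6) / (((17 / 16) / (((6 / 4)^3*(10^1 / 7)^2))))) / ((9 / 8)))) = 119 / 32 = 3.72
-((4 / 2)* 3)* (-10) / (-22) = -30 / 11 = -2.73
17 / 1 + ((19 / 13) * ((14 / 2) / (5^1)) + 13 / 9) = 11987 / 585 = 20.49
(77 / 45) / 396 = 7 / 1620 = 0.00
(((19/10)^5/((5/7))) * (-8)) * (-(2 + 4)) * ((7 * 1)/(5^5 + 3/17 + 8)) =6187771401/1664500000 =3.72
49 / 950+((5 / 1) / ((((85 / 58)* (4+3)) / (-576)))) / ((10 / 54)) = -171377209 / 113050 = -1515.94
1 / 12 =0.08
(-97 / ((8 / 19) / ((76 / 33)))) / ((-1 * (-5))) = -35017 / 330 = -106.11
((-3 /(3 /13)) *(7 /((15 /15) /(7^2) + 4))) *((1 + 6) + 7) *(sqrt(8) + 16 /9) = -124852 *sqrt(2) /197- 998816 /1773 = -1459.63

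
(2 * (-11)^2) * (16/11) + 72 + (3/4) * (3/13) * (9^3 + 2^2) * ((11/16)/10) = 432.72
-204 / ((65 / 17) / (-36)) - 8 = 124328 / 65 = 1912.74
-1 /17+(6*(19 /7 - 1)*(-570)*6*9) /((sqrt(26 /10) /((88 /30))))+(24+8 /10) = 2103 /85 - 6500736*sqrt(65) /91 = -575916.02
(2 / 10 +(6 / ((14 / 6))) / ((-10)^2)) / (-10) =-79 / 3500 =-0.02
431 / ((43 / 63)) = 27153 / 43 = 631.47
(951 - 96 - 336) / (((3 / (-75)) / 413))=-5358675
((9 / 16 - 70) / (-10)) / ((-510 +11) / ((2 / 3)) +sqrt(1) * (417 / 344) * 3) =-47773 / 5124660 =-0.01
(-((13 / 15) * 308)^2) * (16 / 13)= -19731712 / 225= -87696.50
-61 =-61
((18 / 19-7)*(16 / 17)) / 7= -1840 / 2261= -0.81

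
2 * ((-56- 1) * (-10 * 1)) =1140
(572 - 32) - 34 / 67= 36146 / 67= 539.49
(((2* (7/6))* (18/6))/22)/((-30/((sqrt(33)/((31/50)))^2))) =-875/961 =-0.91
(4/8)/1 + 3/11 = 17/22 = 0.77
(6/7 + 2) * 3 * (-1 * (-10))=600/7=85.71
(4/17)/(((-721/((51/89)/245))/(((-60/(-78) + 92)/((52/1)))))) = -3618/2656917445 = -0.00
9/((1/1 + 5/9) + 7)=1.05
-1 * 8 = -8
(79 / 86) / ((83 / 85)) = 6715 / 7138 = 0.94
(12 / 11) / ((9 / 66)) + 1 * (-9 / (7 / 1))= 47 / 7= 6.71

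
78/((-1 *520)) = -3/20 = -0.15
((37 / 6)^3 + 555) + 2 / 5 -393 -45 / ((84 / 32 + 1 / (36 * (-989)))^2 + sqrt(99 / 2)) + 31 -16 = 31729028710897664292171367 / 56127255662419036449480 -1735477249894207764480 * sqrt(22) / 51969681168906515231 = 408.67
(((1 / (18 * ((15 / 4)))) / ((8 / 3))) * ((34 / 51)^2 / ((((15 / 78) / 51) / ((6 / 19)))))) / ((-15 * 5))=-884 / 320625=-0.00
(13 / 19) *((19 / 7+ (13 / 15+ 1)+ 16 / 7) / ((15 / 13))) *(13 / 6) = 226291 / 25650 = 8.82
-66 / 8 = -33 / 4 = -8.25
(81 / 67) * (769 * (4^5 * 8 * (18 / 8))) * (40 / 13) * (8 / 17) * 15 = 5510932070400 / 14807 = 372184241.94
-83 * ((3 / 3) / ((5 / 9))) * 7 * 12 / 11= -62748 / 55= -1140.87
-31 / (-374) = 31 / 374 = 0.08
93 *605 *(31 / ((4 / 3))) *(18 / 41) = 47093805 / 82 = 574314.70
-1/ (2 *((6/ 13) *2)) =-13/ 24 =-0.54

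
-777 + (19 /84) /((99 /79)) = -6460031 /8316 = -776.82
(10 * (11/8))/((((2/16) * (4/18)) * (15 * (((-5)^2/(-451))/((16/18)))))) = -39688/75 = -529.17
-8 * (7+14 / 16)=-63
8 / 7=1.14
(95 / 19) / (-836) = -5 / 836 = -0.01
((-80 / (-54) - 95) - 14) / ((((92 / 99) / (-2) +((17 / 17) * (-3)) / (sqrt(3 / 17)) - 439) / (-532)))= -369556202246 / 2838538797 +280307874 * sqrt(51) / 946179599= -128.08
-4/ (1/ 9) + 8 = -28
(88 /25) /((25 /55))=968 /125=7.74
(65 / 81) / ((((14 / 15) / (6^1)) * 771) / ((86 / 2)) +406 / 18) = 13975 / 441378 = 0.03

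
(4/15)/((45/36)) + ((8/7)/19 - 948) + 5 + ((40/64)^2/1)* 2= -300668929/319200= -941.95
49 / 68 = 0.72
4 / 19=0.21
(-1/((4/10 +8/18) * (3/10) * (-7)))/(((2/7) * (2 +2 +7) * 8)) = 75/3344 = 0.02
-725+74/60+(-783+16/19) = -858377/570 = -1505.92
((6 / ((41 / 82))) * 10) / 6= 20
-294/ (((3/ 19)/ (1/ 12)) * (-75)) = 931/ 450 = 2.07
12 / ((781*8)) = 3 / 1562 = 0.00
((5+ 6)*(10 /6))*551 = 30305 /3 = 10101.67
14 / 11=1.27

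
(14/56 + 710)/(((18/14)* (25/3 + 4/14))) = 46403/724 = 64.09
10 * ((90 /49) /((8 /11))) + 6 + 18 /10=33.06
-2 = -2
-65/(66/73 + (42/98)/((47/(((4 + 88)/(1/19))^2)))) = -312221/133835418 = -0.00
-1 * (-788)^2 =-620944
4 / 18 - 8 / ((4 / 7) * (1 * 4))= -59 / 18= -3.28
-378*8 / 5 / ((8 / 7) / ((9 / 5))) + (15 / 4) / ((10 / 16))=-23664 / 25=-946.56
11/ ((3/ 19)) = 209/ 3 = 69.67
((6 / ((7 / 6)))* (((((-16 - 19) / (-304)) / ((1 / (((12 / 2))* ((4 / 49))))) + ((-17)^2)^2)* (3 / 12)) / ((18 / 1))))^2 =493577359993201 / 13868176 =35590647.25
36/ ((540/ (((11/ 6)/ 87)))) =11/ 7830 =0.00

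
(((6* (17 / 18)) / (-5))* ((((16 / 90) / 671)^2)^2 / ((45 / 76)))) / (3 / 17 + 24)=-89964544 / 230614032812107605890625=-0.00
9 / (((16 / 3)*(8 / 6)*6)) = 27 / 128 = 0.21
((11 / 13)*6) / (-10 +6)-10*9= -2373 / 26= -91.27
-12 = -12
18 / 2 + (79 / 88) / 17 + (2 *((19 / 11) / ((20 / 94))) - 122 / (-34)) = 216003 / 7480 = 28.88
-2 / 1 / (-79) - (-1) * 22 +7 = 2293 / 79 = 29.03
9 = 9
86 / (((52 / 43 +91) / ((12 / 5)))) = 44376 / 19825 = 2.24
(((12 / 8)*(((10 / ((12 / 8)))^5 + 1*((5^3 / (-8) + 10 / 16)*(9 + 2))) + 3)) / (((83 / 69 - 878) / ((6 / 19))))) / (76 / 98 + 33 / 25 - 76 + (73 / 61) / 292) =0.10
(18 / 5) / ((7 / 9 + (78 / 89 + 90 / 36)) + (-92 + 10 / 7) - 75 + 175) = 201852 / 761585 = 0.27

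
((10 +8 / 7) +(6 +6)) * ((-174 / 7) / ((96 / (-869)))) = 2041281 / 392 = 5207.35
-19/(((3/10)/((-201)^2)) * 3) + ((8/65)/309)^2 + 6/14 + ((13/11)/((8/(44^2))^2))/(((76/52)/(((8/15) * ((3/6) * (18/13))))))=-835424.43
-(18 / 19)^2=-324 / 361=-0.90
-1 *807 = -807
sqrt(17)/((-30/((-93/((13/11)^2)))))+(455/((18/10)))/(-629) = -2275/5661+3751*sqrt(17)/1690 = 8.75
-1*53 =-53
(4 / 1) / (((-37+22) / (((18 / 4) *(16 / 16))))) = -6 / 5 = -1.20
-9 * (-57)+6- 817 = -298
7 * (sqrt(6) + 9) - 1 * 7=7 * sqrt(6) + 56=73.15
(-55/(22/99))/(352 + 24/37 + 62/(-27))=-494505/700004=-0.71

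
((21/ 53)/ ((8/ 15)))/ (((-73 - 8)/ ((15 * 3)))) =-175/ 424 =-0.41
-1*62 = -62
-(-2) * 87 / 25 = 6.96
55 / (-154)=-5 / 14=-0.36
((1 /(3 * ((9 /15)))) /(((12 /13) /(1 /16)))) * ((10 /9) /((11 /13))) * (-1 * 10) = -0.49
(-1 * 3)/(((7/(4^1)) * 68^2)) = -3/8092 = -0.00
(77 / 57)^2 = 5929 / 3249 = 1.82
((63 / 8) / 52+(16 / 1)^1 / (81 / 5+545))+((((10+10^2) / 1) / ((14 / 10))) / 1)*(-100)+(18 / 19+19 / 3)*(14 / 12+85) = -5050797632047 / 698626656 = -7229.61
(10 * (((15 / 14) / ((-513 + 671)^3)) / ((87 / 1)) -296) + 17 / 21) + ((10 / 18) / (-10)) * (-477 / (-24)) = -4740588227393 / 1601390672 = -2960.29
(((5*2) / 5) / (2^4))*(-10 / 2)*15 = -75 / 8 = -9.38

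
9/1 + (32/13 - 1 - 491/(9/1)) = -44.09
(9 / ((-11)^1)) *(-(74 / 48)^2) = 1369 / 704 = 1.94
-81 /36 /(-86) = 9 /344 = 0.03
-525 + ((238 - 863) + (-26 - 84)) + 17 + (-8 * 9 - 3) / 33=-13698 / 11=-1245.27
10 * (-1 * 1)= -10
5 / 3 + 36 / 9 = 5.67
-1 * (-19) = 19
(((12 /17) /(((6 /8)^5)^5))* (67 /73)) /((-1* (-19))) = 301741175033823232 /6659406040685499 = 45.31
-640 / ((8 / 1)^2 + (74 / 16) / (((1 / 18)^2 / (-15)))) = 1280 / 44827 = 0.03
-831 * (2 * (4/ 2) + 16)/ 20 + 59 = -772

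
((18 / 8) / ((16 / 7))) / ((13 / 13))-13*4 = -3265 / 64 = -51.02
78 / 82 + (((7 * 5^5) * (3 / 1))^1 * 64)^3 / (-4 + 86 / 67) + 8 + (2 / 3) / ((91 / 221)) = -305279603999999999881687 / 11193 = -27274153846153846143.28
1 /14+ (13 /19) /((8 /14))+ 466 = 248587 /532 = 467.27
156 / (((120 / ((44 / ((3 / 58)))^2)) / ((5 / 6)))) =21166288 / 27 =783936.59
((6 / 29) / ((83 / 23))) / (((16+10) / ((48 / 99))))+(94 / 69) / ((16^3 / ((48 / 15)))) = 0.00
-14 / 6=-7 / 3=-2.33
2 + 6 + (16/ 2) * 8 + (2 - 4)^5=40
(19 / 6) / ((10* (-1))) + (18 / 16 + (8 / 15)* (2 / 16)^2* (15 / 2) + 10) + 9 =4769 / 240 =19.87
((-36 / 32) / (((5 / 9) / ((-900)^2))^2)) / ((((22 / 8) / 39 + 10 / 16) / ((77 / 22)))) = -373071582000000 / 31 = -12034567161290.32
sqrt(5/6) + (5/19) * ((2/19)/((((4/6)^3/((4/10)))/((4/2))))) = 27/361 + sqrt(30)/6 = 0.99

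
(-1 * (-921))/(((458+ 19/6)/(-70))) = -386820/2767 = -139.80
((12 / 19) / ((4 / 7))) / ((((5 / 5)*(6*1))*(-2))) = -7 / 76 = -0.09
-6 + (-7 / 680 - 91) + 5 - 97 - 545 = -499127 / 680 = -734.01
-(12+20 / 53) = -656 / 53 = -12.38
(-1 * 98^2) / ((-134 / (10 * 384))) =18439680 / 67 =275219.10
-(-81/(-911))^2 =-6561/829921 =-0.01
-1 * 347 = -347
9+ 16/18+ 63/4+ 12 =1355/36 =37.64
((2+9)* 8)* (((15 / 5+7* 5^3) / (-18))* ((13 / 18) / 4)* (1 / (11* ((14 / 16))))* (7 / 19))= -45656 / 1539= -29.67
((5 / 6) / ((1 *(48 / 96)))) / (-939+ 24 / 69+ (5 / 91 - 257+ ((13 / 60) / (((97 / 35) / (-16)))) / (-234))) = -9135945 / 6553717013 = -0.00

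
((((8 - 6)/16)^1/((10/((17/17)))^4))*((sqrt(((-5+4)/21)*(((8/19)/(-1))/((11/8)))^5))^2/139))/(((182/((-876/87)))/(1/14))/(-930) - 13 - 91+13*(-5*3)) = -37966839808/983639307945406768781125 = -0.00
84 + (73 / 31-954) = -26897 / 31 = -867.65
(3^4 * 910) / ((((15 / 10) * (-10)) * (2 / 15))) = -36855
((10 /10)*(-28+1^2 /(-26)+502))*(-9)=-110907 /26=-4265.65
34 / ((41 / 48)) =1632 / 41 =39.80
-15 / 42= -5 / 14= -0.36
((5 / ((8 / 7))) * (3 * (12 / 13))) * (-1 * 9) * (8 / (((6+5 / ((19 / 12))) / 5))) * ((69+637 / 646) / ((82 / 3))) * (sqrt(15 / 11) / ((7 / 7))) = -22098825 * sqrt(165) / 199342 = -1424.01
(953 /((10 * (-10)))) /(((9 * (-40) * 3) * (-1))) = -953 /108000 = -0.01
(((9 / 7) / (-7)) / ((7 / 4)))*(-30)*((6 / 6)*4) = 4320 / 343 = 12.59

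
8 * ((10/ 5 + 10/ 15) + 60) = 1504/ 3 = 501.33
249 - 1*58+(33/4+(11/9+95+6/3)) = 10709/36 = 297.47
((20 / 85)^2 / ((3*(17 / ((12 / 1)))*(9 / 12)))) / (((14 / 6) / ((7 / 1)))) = 256 / 4913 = 0.05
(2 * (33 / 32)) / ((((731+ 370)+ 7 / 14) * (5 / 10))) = 33 / 8812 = 0.00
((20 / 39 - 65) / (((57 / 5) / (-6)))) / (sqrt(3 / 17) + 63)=0.54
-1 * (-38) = 38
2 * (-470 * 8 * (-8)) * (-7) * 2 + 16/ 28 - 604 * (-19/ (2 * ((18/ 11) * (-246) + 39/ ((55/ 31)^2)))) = -994046018078/ 1180221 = -842254.14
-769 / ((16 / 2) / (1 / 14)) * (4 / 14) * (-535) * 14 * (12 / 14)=1234245 / 98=12594.34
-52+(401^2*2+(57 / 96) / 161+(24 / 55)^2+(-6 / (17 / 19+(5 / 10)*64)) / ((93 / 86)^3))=33590573152224921149 / 104464524780000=321550.05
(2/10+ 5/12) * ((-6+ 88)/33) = 1517/990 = 1.53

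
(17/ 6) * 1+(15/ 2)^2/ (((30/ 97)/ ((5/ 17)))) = 56.33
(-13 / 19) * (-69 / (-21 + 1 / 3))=-2691 / 1178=-2.28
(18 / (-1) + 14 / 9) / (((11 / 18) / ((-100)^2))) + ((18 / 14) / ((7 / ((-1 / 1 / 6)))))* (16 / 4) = -145040066 / 539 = -269091.03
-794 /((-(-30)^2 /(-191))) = -75827 /450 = -168.50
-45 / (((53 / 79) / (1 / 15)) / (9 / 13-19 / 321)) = -208718 / 73723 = -2.83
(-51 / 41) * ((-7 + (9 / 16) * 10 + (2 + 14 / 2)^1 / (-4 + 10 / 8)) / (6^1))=6953 / 7216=0.96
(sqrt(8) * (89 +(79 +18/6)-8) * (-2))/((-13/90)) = 58680 * sqrt(2)/13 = 6383.54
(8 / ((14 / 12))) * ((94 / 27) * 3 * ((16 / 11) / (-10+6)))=-6016 / 231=-26.04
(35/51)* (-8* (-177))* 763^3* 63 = 462300333039720/17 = 27194137237630.59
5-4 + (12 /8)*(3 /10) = 29 /20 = 1.45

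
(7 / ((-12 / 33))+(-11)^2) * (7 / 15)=2849 / 60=47.48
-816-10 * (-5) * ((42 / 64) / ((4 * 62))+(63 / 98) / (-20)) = -22706181 / 27776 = -817.47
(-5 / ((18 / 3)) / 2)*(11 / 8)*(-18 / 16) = 165 / 256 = 0.64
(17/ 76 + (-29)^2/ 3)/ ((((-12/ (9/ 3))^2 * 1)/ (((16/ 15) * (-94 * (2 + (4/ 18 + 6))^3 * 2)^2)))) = 92811546378431264512/ 454382055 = 204258828792.06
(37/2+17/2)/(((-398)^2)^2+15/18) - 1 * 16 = -2408815412654/150550963301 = -16.00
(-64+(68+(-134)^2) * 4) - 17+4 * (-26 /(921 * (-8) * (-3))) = 198977432 /2763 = 72015.00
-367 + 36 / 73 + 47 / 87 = -2324254 / 6351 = -365.97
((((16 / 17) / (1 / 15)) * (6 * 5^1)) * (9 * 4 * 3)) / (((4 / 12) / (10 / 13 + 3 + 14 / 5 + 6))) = 381179520 / 221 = 1724794.21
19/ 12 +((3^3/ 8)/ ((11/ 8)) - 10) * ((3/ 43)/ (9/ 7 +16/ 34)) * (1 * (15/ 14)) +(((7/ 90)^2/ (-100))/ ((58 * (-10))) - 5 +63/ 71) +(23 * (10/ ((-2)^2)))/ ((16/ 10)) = 33.09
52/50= 26/25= 1.04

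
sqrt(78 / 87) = sqrt(754) / 29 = 0.95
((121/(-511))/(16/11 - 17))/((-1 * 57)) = -0.00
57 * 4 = 228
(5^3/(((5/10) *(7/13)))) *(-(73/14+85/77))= -225875/77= -2933.44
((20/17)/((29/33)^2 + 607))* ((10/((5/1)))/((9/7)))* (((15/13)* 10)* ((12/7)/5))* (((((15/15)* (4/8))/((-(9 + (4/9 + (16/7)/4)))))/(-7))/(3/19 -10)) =-1692900/196132392911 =-0.00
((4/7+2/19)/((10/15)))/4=135/532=0.25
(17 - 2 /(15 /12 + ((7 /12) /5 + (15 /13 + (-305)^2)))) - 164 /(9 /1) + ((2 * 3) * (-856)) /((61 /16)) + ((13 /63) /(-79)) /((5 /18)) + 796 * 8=276448631335444723 /55073608483005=5019.62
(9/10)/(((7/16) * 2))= 36/35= 1.03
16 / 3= 5.33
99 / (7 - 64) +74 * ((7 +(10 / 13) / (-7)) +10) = 2158019 / 1729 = 1248.13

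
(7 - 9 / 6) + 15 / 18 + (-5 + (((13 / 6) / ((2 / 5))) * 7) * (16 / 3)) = 203.56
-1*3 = -3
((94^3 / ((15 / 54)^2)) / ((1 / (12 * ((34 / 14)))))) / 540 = 508317408 / 875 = 580934.18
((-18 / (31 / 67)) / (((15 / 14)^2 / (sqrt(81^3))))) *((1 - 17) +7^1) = 172318104 / 775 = 222345.94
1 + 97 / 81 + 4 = 502 / 81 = 6.20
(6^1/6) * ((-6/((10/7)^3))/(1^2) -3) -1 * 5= -5029/500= -10.06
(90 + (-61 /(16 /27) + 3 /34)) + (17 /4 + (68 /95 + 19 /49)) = -9490781 /1266160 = -7.50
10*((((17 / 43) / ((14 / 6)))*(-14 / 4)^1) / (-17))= 15 / 43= 0.35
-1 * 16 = -16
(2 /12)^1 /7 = 1 /42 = 0.02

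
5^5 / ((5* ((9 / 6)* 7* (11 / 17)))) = 21250 / 231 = 91.99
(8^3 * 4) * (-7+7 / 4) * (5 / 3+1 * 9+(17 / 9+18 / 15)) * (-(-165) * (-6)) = 146420736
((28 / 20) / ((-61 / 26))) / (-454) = 0.00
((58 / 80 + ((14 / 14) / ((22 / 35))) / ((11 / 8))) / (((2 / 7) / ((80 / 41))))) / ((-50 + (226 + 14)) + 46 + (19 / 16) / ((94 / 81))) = 95899552 / 1768512163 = 0.05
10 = 10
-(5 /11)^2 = -25 /121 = -0.21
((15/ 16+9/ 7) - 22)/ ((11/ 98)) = -15505/ 88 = -176.19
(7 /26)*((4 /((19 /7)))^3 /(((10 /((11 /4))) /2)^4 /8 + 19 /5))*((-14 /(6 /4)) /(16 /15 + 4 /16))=-3149712473600 /2663965864547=-1.18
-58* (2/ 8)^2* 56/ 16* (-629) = 7980.44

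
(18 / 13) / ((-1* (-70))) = 9 / 455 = 0.02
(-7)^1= -7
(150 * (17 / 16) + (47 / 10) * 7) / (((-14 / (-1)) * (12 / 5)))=5.72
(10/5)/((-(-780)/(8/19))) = 4/3705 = 0.00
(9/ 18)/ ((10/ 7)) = 7/ 20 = 0.35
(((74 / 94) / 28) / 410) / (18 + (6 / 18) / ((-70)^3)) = 0.00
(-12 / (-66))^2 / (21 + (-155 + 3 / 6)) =-8 / 32307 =-0.00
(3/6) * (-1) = -1/2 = -0.50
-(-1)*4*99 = 396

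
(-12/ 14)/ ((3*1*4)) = -1/ 14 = -0.07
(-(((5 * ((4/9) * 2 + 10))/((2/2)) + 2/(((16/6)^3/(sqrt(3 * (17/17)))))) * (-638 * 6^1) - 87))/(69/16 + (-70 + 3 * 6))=-10008016/2289 - 25839 * sqrt(3)/3052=-4386.89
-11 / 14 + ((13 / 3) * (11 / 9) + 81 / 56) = 9007 / 1512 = 5.96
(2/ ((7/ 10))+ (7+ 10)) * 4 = 556/ 7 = 79.43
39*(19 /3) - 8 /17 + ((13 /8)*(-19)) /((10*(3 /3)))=331081 /1360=243.44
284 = 284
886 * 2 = 1772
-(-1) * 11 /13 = 11 /13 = 0.85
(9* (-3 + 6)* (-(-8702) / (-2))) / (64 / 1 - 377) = 375.33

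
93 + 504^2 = 254109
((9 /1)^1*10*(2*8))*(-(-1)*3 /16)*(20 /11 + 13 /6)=11835 /11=1075.91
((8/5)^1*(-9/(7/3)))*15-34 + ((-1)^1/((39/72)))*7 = -12694/91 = -139.49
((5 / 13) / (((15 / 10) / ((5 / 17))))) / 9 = 50 / 5967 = 0.01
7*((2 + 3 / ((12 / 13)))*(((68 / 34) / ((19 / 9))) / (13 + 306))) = 1323 / 12122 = 0.11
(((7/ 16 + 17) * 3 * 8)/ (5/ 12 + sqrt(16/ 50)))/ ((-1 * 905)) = 4050/ 3077 - 3888 * sqrt(2)/ 3077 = -0.47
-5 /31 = -0.16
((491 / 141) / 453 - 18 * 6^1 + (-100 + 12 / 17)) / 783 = -225080105 / 850213503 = -0.26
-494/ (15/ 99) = -16302/ 5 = -3260.40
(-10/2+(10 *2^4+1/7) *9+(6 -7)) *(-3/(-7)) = 30141/49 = 615.12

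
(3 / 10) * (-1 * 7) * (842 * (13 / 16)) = -114933 / 80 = -1436.66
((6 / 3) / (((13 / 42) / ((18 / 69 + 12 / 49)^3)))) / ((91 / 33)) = 73336428000 / 241912579727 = 0.30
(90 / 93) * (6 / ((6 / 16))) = 480 / 31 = 15.48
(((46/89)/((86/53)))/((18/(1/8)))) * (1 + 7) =1219/68886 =0.02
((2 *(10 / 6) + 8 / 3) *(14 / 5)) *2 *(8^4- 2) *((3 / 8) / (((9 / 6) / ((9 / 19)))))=1547532 / 95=16289.81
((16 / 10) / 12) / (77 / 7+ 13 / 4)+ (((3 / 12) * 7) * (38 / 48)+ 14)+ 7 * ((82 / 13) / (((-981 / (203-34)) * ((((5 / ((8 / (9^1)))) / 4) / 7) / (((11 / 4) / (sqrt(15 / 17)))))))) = -95.45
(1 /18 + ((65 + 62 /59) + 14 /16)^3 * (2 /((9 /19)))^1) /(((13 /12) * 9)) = 199636523696141 /1537877952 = 129812.98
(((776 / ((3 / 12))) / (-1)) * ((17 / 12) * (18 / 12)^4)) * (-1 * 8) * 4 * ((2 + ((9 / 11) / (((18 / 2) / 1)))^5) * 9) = 2065102829136 / 161051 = 12822663.81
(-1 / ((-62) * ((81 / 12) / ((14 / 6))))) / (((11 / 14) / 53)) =10388 / 27621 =0.38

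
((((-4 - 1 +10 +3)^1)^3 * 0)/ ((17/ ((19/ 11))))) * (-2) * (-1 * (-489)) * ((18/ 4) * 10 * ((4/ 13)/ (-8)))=0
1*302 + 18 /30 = 1513 /5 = 302.60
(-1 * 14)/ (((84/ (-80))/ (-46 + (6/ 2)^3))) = -760/ 3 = -253.33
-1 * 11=-11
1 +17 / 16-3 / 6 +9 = 169 / 16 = 10.56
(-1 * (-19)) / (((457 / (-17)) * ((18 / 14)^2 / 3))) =-15827 / 12339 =-1.28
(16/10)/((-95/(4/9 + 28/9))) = -256/4275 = -0.06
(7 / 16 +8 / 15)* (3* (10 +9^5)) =172009.34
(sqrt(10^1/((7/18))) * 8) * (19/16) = 57 * sqrt(35)/7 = 48.17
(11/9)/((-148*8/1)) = -11/10656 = -0.00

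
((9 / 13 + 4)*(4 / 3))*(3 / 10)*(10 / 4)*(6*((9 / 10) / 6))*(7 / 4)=3843 / 520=7.39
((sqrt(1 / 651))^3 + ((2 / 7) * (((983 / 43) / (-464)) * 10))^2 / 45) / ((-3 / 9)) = -4831445 / 3657381168 -sqrt(651) / 141267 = -0.00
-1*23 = -23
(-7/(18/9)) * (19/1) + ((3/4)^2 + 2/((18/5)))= -9415/144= -65.38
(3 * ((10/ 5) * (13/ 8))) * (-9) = -351/ 4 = -87.75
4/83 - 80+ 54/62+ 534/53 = -9410193/136369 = -69.01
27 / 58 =0.47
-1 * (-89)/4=89/4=22.25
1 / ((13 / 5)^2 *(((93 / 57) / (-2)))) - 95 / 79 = -572755 / 413881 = -1.38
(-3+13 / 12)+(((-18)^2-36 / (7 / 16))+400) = 53743 / 84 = 639.80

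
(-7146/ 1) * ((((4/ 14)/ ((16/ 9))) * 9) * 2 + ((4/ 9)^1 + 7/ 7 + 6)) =-1034185/ 14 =-73870.36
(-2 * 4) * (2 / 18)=-8 / 9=-0.89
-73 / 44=-1.66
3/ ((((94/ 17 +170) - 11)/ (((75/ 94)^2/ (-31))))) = -286875/ 766143052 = -0.00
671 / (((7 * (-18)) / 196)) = -9394 / 9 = -1043.78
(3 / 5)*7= 4.20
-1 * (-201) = 201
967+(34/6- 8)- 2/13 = 37616/39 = 964.51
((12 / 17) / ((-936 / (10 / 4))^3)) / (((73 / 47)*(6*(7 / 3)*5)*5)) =-235 / 9498086148096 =-0.00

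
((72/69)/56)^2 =9/25921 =0.00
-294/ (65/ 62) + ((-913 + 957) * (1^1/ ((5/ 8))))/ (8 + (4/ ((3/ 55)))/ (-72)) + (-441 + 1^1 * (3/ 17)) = -22789458/ 32045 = -711.17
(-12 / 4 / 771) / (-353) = 1 / 90721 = 0.00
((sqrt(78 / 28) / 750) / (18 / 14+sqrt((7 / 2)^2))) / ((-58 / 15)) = -sqrt(546) / 194300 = -0.00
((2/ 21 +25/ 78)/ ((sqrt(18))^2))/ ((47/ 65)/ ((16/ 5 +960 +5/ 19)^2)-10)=-1901705629907/ 823346320478220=-0.00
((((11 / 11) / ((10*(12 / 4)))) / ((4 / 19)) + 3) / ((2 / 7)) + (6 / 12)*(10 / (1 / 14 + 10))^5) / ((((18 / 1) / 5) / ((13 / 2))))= 668667123660263 / 32100961939776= 20.83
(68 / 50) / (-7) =-34 / 175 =-0.19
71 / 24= 2.96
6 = 6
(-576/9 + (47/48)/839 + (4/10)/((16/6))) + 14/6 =-12386761/201360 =-61.52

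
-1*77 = -77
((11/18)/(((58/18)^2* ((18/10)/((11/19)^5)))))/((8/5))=44289025/33318388144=0.00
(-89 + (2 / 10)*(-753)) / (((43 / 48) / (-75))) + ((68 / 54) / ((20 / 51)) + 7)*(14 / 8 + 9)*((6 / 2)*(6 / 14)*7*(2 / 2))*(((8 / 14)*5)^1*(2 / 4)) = 25850911 / 1204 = 21470.86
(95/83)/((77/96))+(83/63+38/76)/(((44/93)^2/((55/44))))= 104169595/8998528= 11.58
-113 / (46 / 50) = -2825 / 23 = -122.83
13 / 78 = 0.17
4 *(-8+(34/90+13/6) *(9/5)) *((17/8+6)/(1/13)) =-28899/20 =-1444.95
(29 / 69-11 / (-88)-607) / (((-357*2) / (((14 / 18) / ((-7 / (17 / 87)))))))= -334763 / 18153072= -0.02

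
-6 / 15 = -2 / 5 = -0.40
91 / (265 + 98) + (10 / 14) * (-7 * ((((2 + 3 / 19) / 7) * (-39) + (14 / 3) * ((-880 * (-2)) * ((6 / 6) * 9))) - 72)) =-17823623672 / 48279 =-369179.64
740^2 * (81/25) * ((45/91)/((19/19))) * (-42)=-479040480/13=-36849267.69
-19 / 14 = -1.36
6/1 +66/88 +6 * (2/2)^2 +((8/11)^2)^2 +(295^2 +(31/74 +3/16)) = 754404942019/8667472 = 87038.64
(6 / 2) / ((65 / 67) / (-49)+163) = 9849 / 535064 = 0.02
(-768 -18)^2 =617796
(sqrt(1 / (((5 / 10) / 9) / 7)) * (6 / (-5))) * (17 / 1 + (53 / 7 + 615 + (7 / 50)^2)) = -8615.27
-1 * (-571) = 571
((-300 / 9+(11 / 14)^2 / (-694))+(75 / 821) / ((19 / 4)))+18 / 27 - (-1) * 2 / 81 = -5606988168743 / 171868908456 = -32.62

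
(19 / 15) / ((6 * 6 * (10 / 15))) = 19 / 360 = 0.05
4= 4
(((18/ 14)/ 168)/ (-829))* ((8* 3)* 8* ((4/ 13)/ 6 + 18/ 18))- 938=-495333458/ 528073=-938.00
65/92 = 0.71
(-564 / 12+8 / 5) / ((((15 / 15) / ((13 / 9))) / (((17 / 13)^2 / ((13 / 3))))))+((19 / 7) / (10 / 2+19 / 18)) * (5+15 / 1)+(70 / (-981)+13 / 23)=-16.42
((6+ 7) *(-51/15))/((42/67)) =-14807/210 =-70.51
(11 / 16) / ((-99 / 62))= -31 / 72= -0.43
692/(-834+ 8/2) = -346/415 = -0.83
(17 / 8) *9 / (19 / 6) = 459 / 76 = 6.04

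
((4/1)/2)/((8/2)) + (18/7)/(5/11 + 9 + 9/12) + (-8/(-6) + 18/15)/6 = 332149/282870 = 1.17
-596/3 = -198.67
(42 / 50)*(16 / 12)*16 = 448 / 25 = 17.92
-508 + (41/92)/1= -46695/92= -507.55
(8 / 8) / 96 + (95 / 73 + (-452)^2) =1431771625 / 7008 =204305.31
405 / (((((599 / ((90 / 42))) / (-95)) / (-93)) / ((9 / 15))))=32203575 / 4193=7680.32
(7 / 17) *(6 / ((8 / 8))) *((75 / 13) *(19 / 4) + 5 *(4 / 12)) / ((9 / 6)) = 47.88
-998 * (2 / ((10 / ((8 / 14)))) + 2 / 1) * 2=-147704 / 35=-4220.11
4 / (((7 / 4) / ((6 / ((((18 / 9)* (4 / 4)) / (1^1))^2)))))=24 / 7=3.43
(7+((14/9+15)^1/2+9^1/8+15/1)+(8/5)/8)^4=16753711490504641/16796160000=997472.73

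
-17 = -17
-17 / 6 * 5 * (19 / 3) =-1615 / 18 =-89.72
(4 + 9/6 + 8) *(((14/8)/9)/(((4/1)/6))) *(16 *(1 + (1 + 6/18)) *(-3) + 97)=-945/16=-59.06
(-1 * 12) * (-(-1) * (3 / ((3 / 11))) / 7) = -132 / 7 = -18.86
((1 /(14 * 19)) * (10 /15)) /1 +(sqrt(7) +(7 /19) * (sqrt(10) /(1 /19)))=1 /399 +sqrt(7) +7 * sqrt(10)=24.78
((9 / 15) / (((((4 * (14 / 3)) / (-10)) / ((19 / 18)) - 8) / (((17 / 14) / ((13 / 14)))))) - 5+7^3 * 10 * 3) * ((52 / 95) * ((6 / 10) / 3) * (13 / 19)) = 1613004523 / 2093800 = 770.37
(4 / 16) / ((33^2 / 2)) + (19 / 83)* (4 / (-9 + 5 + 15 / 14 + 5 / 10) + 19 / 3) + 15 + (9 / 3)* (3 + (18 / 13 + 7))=2006624263 / 39951054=50.23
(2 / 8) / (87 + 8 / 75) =75 / 26132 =0.00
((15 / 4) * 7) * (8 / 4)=105 / 2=52.50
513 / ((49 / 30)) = 15390 / 49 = 314.08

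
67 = 67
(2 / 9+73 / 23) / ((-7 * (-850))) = 703 / 1231650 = 0.00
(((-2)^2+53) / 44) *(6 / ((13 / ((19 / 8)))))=3249 / 2288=1.42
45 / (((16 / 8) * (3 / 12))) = 90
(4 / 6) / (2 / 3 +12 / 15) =5 / 11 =0.45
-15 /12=-5 /4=-1.25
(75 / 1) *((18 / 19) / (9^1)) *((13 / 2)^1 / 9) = 325 / 57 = 5.70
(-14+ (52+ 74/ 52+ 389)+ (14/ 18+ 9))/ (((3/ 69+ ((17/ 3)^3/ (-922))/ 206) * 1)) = 671902588506/ 65197145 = 10305.71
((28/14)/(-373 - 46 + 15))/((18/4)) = -1/909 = -0.00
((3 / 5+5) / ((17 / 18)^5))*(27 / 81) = 17635968 / 7099285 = 2.48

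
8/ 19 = 0.42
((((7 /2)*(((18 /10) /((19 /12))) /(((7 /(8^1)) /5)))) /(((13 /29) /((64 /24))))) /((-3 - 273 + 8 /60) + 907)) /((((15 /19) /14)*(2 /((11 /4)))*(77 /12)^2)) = 1202688 /9476467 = 0.13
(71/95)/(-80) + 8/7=1.13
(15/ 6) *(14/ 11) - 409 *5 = -22460/ 11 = -2041.82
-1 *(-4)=4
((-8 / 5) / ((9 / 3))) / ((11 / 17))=-136 / 165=-0.82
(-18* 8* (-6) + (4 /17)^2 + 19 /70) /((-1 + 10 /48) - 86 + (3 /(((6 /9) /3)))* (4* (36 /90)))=-209823972 /15825929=-13.26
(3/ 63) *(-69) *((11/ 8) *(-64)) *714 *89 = 18373872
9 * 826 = 7434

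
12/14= 6/7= 0.86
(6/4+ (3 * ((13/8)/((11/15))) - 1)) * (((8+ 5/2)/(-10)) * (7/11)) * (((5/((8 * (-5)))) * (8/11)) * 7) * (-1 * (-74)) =23947917/106480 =224.91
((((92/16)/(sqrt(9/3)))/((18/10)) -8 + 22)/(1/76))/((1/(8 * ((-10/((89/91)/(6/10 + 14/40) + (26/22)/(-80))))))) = -129511782400/1543923 -265961696000 * sqrt(3)/41685921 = -94935.58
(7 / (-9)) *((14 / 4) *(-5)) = 245 / 18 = 13.61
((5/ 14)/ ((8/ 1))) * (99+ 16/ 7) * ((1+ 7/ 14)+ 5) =29.39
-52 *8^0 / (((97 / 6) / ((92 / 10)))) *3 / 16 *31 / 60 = -27807 / 9700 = -2.87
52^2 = 2704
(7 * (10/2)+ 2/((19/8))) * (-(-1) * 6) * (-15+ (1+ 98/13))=-343224/247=-1389.57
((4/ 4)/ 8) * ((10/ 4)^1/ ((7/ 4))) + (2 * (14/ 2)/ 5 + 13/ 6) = 2161/ 420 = 5.15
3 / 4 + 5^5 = 3125.75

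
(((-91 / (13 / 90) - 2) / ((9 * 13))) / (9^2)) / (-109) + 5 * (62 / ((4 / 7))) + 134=1397640793 / 2065986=676.50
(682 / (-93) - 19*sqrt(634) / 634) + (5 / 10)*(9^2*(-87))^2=148980583 / 6 - 19*sqrt(634) / 634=24830096.41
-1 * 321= -321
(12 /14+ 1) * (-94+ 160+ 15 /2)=273 /2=136.50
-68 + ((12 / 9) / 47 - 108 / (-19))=-166868 / 2679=-62.29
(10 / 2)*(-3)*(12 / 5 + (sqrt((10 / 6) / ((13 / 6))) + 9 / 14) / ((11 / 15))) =-7569 / 154 - 225*sqrt(130) / 143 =-67.09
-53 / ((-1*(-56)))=-53 / 56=-0.95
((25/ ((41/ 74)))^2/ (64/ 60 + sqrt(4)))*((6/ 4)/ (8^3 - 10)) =38503125/ 19408826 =1.98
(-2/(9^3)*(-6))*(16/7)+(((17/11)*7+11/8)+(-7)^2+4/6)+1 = 9414997/149688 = 62.90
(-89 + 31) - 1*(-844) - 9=777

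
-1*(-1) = 1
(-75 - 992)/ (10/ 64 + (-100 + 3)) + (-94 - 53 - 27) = -505082/ 3099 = -162.98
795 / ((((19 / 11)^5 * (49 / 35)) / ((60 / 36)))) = 1066962875 / 17332693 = 61.56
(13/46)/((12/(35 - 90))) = -715/552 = -1.30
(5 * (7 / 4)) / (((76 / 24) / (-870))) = -45675 / 19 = -2403.95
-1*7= -7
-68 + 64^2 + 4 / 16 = 4028.25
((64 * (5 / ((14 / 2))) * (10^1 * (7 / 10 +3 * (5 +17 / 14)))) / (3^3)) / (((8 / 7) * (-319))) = -54160 / 60291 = -0.90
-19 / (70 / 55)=-209 / 14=-14.93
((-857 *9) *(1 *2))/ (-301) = 15426/ 301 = 51.25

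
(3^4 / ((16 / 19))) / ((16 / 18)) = 13851 / 128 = 108.21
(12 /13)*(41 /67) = 492 /871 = 0.56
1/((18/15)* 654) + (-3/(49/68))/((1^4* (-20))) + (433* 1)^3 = 78047459898409/961380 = 81182737.21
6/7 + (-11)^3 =-9311/7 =-1330.14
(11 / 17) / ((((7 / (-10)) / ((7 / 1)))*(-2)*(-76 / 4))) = -0.17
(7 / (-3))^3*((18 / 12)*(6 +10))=-2744 / 9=-304.89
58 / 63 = 0.92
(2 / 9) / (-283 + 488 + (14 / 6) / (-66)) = 44 / 40583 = 0.00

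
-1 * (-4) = 4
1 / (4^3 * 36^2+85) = 1 / 83029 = 0.00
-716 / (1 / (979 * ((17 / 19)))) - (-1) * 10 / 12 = -71498233 / 114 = -627177.48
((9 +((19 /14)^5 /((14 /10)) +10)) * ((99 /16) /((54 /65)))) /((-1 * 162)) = -59996427205 /58549671936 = -1.02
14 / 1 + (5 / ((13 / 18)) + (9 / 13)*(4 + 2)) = 326 / 13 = 25.08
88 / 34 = 44 / 17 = 2.59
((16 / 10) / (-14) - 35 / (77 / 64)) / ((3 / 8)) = -29984 / 385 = -77.88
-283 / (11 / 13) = -3679 / 11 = -334.45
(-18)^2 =324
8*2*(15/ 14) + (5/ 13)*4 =1700/ 91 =18.68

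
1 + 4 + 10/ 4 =15/ 2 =7.50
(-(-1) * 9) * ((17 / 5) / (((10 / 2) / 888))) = 135864 / 25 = 5434.56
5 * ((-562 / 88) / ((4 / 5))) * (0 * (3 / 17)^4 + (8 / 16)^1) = -7025 / 352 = -19.96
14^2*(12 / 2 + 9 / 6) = 1470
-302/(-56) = 151/28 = 5.39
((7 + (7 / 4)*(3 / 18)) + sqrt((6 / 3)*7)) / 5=sqrt(14) / 5 + 35 / 24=2.21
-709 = -709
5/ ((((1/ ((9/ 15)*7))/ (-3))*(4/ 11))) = -693/ 4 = -173.25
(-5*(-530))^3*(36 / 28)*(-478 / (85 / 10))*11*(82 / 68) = -36106431644250000 / 2023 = -17847964233440.43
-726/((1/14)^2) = -142296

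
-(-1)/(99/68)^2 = 4624/9801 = 0.47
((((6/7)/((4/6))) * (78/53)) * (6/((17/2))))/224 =1053/176596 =0.01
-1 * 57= -57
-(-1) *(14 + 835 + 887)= 1736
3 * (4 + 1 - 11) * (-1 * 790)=14220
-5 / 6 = -0.83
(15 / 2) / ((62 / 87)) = 1305 / 124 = 10.52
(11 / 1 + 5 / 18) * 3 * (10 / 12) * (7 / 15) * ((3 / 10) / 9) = 1421 / 3240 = 0.44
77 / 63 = 1.22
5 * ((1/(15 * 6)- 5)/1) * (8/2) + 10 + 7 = -745/9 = -82.78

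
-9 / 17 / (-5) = 9 / 85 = 0.11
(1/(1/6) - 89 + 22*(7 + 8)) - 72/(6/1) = 235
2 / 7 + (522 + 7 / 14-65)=6409 / 14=457.79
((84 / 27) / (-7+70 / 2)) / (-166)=-0.00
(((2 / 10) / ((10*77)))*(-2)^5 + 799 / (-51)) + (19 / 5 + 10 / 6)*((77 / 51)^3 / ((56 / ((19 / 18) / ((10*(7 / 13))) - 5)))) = -1907188715869 / 110312571600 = -17.29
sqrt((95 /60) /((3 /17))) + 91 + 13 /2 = sqrt(323) /6 + 195 /2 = 100.50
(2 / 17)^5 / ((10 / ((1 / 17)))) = 16 / 120687845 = 0.00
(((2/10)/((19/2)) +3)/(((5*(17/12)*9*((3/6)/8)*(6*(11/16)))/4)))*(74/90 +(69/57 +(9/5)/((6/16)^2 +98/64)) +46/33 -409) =-239259606591488/804489357375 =-297.41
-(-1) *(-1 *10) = -10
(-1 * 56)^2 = 3136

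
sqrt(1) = 1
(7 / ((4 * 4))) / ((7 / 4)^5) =64 / 2401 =0.03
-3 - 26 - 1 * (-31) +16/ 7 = 30/ 7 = 4.29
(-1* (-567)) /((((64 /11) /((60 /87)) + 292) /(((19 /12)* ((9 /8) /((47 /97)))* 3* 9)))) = 19157985 /102272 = 187.32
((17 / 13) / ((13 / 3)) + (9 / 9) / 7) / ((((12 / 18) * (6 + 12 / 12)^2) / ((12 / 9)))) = 1052 / 57967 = 0.02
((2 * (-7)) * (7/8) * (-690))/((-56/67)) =-10112.81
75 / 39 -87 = -1106 / 13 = -85.08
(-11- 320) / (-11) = 30.09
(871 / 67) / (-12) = -13 / 12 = -1.08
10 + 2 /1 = 12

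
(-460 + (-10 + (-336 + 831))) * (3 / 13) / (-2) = -75 / 26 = -2.88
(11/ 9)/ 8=11/ 72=0.15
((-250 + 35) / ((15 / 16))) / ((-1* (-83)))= -688 / 249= -2.76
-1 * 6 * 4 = -24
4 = 4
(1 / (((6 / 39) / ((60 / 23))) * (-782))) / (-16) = 195 / 143888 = 0.00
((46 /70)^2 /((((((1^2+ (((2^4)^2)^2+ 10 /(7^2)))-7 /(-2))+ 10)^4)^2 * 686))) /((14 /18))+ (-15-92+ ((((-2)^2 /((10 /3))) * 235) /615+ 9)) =-60903526877457990115944913815768292044390511912030555628 /624386027699484295547544875586742341923387439781178025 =-97.54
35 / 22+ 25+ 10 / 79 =46435 / 1738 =26.72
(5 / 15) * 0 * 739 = 0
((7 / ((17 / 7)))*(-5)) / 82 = -245 / 1394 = -0.18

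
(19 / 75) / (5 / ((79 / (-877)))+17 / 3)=-1501 / 295300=-0.01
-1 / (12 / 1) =-1 / 12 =-0.08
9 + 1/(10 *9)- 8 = 91/90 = 1.01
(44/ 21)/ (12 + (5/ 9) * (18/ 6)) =44/ 287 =0.15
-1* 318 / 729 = -106 / 243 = -0.44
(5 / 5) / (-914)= -1 / 914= -0.00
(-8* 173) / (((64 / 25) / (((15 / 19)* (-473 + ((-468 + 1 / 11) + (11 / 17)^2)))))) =193964507625 / 483208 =401409.97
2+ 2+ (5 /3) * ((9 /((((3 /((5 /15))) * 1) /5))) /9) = 4.93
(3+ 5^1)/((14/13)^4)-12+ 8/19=-513781/91238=-5.63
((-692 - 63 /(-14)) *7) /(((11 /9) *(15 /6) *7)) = -225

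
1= 1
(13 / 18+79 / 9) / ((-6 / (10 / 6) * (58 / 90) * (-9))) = 475 / 1044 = 0.45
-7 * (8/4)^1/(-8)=7/4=1.75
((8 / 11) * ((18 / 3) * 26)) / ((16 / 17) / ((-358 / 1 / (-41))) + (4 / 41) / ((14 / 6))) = 272482392 / 359293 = 758.38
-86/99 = -0.87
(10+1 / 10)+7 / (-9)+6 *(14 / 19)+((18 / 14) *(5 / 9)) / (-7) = 1142999 / 83790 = 13.64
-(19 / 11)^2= -361 / 121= -2.98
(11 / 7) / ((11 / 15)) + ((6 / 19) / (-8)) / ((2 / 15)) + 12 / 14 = 411 / 152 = 2.70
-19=-19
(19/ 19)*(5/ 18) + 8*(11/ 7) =1619/ 126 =12.85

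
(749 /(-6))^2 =15583.36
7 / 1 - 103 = -96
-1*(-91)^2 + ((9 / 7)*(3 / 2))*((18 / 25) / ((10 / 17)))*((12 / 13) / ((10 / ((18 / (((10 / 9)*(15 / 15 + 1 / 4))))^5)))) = 39649367966504357 / 555419921875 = 71386.29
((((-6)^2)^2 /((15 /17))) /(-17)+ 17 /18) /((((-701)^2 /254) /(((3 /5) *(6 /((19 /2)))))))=-3907028 /233415475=-0.02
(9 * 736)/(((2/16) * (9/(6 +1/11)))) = 394496/11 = 35863.27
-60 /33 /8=-5 /22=-0.23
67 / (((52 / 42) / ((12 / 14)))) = 603 / 13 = 46.38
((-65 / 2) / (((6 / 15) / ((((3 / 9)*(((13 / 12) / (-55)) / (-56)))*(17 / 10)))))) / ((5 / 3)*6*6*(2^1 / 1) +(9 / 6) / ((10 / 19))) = -1105 / 8382528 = -0.00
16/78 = 8/39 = 0.21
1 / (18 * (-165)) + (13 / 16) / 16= 0.05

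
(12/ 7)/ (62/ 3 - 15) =36/ 119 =0.30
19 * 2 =38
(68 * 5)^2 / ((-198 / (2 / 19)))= -115600 / 1881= -61.46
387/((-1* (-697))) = 387/697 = 0.56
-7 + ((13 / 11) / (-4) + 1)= -277 / 44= -6.30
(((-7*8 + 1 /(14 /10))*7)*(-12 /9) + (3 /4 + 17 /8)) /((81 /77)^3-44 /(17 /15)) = -32216164211 /2338218264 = -13.78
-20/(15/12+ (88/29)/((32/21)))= -290/47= -6.17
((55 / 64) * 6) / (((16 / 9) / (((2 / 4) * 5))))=7425 / 1024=7.25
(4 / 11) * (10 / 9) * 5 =200 / 99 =2.02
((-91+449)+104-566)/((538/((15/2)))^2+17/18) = -46800/2315977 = -0.02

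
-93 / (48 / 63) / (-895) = 1953 / 14320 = 0.14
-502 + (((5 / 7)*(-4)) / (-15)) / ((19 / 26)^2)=-3802958 / 7581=-501.64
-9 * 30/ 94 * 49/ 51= -2205/ 799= -2.76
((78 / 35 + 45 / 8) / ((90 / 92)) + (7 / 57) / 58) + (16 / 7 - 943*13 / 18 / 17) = -1755383641 / 59012100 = -29.75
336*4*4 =5376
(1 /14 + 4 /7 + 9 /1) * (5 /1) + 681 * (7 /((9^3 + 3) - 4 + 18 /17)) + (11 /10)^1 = 24228409 /433790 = 55.85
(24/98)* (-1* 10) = -120/49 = -2.45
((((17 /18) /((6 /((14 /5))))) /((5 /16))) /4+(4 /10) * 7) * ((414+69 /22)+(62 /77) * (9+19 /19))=9952808 /7425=1340.45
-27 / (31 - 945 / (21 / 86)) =27 / 3839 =0.01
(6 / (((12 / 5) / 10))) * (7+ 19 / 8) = 1875 / 8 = 234.38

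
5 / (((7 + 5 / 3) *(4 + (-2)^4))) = 3 / 104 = 0.03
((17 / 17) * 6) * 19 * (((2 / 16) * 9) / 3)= 171 / 4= 42.75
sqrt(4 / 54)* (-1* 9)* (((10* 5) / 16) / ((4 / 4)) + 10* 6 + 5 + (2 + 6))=-609* sqrt(6) / 8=-186.47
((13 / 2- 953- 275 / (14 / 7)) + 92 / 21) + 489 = -12403 / 21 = -590.62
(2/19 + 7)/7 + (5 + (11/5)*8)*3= 45762/665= 68.82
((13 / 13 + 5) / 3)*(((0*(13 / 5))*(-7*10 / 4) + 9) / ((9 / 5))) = 10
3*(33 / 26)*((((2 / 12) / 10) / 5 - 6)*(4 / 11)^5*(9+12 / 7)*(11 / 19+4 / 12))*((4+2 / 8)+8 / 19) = -35034240 / 5285401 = -6.63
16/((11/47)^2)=35344/121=292.10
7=7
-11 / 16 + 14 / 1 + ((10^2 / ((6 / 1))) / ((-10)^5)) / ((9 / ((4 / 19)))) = 13658621 / 1026000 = 13.31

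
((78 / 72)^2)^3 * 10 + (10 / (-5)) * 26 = -53501539 / 1492992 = -35.84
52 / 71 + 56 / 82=1.42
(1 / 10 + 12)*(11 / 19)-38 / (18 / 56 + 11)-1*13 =-563223 / 60230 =-9.35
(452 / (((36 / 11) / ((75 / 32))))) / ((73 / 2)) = 31075 / 3504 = 8.87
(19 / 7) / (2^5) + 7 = 7.08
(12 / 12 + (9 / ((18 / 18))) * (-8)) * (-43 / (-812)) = -3053 / 812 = -3.76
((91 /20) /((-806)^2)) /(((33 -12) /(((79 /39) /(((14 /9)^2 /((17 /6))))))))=4029 /5093146240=0.00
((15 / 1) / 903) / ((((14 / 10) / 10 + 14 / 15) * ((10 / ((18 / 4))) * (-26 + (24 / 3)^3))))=25 / 1744596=0.00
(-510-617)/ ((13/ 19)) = -21413/ 13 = -1647.15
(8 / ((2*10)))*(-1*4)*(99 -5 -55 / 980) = -36826 / 245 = -150.31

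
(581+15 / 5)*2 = 1168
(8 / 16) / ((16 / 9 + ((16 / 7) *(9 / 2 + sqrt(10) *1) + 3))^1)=59787 / 1386482 - 4536 *sqrt(10) / 693241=0.02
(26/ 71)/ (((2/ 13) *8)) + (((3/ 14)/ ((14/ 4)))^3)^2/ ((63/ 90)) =16374246899503/ 55032957911176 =0.30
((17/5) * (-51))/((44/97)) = -84099/220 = -382.27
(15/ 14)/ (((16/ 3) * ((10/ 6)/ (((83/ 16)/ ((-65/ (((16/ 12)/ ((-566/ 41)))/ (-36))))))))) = -3403/ 131855360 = -0.00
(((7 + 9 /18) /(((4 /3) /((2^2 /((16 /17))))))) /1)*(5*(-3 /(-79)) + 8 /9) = 65195 /2528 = 25.79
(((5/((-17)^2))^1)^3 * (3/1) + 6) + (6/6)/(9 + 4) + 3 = 2848238017/313788397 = 9.08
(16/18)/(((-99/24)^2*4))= 128/9801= 0.01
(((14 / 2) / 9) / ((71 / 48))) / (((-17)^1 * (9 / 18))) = -224 / 3621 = -0.06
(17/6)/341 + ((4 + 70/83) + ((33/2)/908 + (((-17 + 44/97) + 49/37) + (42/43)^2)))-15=-24.40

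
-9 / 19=-0.47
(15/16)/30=0.03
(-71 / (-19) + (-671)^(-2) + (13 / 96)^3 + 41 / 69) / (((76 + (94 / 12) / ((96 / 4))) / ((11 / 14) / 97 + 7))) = 7179299949120826469 / 18043245661357830144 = 0.40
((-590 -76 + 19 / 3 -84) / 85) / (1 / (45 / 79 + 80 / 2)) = -1430071 / 4029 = -354.94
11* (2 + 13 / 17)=517 / 17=30.41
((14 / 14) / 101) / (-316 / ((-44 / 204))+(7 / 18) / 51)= 10098 / 1494251065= 0.00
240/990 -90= -2962/33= -89.76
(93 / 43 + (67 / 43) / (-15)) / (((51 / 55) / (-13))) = -189904 / 6579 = -28.87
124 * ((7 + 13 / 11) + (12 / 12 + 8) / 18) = 11842 / 11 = 1076.55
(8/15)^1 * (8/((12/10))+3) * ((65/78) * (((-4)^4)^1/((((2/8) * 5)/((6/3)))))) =237568/135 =1759.76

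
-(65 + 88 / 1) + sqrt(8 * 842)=-153 + 4 * sqrt(421)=-70.93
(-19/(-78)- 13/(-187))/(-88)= -4567/1283568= -0.00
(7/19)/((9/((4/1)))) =28/171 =0.16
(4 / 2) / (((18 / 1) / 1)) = 1 / 9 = 0.11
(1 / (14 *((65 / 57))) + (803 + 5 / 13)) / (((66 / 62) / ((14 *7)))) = 14423339 / 195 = 73965.84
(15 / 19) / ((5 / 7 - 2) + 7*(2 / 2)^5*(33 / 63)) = 63 / 190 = 0.33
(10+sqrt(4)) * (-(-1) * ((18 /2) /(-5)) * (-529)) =57132 /5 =11426.40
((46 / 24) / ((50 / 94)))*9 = 3243 / 100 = 32.43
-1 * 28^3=-21952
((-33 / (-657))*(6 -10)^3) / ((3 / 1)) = -704 / 657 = -1.07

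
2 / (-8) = -1 / 4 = -0.25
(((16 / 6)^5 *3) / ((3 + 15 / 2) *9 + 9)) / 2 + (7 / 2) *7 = 26.45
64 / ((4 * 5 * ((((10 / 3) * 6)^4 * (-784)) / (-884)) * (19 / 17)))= 3757 / 186200000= 0.00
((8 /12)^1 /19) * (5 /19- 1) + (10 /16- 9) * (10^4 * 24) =-2176830028 /1083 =-2010000.03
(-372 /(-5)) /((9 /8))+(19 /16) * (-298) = -34529 /120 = -287.74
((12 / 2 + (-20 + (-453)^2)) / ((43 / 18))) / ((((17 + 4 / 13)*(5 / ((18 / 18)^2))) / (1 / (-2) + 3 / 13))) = -267.23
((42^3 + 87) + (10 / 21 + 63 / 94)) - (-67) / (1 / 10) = 147746293 / 1974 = 74846.15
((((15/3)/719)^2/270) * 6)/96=5/446654304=0.00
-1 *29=-29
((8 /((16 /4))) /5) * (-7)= -14 /5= -2.80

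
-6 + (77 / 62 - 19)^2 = 1189137 / 3844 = 309.35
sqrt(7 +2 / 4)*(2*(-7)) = -7*sqrt(30) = -38.34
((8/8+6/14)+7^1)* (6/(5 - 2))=118/7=16.86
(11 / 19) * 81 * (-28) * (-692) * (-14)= -241696224 / 19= -12720853.89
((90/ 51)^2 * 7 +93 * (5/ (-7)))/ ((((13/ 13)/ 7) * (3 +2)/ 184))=-3322488/ 289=-11496.50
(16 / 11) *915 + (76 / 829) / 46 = 279141298 / 209737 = 1330.91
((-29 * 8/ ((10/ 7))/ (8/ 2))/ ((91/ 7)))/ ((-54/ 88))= 8932/ 1755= 5.09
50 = 50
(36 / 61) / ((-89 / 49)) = -1764 / 5429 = -0.32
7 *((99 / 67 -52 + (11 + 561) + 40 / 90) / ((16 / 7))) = 15421231 / 9648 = 1598.39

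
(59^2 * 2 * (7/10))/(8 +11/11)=24367/45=541.49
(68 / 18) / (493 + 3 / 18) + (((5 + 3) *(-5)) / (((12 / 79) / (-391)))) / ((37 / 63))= 57582349646 / 328449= 175315.95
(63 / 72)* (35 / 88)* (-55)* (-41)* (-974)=-24459575 / 32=-764361.72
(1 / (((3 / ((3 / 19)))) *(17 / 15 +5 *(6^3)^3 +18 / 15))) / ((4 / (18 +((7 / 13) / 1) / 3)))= 709 / 149351461636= 0.00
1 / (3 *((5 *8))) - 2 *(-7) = 1681 / 120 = 14.01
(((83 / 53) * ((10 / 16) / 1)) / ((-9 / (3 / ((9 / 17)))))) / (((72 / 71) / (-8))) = 500905 / 103032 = 4.86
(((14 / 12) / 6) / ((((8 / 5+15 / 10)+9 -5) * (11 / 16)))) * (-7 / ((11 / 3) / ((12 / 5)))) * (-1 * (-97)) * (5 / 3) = -760480 / 25773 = -29.51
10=10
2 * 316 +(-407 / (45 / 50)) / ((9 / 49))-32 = -1862.10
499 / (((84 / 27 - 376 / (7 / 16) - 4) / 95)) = -597303 / 10840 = -55.10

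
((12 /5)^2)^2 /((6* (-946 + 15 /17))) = -58752 /10041875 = -0.01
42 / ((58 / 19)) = 399 / 29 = 13.76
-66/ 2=-33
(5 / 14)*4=10 / 7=1.43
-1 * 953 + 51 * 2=-851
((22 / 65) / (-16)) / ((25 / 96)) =-132 / 1625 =-0.08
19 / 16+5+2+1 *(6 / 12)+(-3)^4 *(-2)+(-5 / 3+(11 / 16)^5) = -487039151 / 3145728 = -154.83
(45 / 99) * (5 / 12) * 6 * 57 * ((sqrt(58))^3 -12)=-8550 / 11+41325 * sqrt(58) / 11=27833.80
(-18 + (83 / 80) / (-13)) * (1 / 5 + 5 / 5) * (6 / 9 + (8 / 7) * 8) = -1936709 / 9100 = -212.83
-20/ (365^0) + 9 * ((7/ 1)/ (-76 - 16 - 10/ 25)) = -455/ 22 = -20.68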